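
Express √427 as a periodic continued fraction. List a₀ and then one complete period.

a₀ = ⌊√427⌋ = 20.
With m₀=0, d₀=1 and mₖ₊₁ = dₖaₖ − mₖ, dₖ₊₁ = (n − mₖ₊₁²)/dₖ, aₖ₊₁ = ⌊(a₀+mₖ₊₁)/dₖ₊₁⌋:
  k=1: m=20, d=27, a=1
  k=2: m=7, d=14, a=1
  k=3: m=7, d=27, a=1
  k=4: m=20, d=1, a=40
d=1 and a=2a₀=40 at k=4, so the next step gives (m, d) = (20, 27) again — its k=1 value — and the period has length 4.

[20; 1, 1, 1, 40]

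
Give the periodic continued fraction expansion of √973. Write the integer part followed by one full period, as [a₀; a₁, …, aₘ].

[31; 5, 5, 2, 8, 2, 5, 5, 62]

a₀ = ⌊√973⌋ = 31.
With m₀=0, d₀=1 and mₖ₊₁ = dₖaₖ − mₖ, dₖ₊₁ = (n − mₖ₊₁²)/dₖ, aₖ₊₁ = ⌊(a₀+mₖ₊₁)/dₖ₊₁⌋:
  k=1: m=31, d=12, a=5
  k=2: m=29, d=11, a=5
  k=3: m=26, d=27, a=2
  k=4: m=28, d=7, a=8
  k=5: m=28, d=27, a=2
  k=6: m=26, d=11, a=5
  k=7: m=29, d=12, a=5
  k=8: m=31, d=1, a=62
d=1 and a=2a₀=62 at k=8, so the next step gives (m, d) = (31, 12) again — its k=1 value — and the period has length 8.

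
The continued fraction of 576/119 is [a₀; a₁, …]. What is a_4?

576 = 4·119 + 100   →  a_0 = 4
119 = 1·100 + 19   →  a_1 = 1
100 = 5·19 + 5   →  a_2 = 5
19 = 3·5 + 4   →  a_3 = 3
5 = 1·4 + 1   →  a_4 = 1

1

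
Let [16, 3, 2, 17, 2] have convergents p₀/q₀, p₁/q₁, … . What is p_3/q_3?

1987/122

Using pₖ = aₖpₖ₋₁ + pₖ₋₂, qₖ = aₖqₖ₋₁ + qₖ₋₂ (with p₋₁=1, p₋₂=0, q₋₁=0, q₋₂=1):
  k=0: a=16, p=16, q=1
  k=1: a=3, p=49, q=3
  k=2: a=2, p=114, q=7
  k=3: a=17, p=1987, q=122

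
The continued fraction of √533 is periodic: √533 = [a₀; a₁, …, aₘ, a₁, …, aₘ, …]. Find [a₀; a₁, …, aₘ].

[23; 11, 1, 1, 11, 46]

a₀ = ⌊√533⌋ = 23.
With m₀=0, d₀=1 and mₖ₊₁ = dₖaₖ − mₖ, dₖ₊₁ = (n − mₖ₊₁²)/dₖ, aₖ₊₁ = ⌊(a₀+mₖ₊₁)/dₖ₊₁⌋:
  k=1: m=23, d=4, a=11
  k=2: m=21, d=23, a=1
  k=3: m=2, d=23, a=1
  k=4: m=21, d=4, a=11
  k=5: m=23, d=1, a=46
d=1 and a=2a₀=46 at k=5, so the next step gives (m, d) = (23, 4) again — its k=1 value — and the period has length 5.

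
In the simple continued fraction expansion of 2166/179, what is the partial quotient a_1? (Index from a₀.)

9

2166 = 12·179 + 18   →  a_0 = 12
179 = 9·18 + 17   →  a_1 = 9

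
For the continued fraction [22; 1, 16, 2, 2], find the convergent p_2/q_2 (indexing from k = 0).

Using pₖ = aₖpₖ₋₁ + pₖ₋₂, qₖ = aₖqₖ₋₁ + qₖ₋₂ (with p₋₁=1, p₋₂=0, q₋₁=0, q₋₂=1):
  k=0: a=22, p=22, q=1
  k=1: a=1, p=23, q=1
  k=2: a=16, p=390, q=17

390/17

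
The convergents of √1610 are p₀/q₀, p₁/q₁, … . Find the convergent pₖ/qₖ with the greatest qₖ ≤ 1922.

25720/641

√1610 = [40; 8, 80, …] (period length 2).
Convergents:
  p_0/q_0 = 40/1
  p_1/q_1 = 321/8
  p_2/q_2 = 25720/641
  p_3/q_3 = 206081/5136
q_2 = 641 ≤ 1922 < 5136 = q_3, so the answer is 25720/641.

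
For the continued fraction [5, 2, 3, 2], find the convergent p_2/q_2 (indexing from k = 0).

38/7

Using pₖ = aₖpₖ₋₁ + pₖ₋₂, qₖ = aₖqₖ₋₁ + qₖ₋₂ (with p₋₁=1, p₋₂=0, q₋₁=0, q₋₂=1):
  k=0: a=5, p=5, q=1
  k=1: a=2, p=11, q=2
  k=2: a=3, p=38, q=7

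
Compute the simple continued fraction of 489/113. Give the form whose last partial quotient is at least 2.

[4; 3, 18, 2]

489 = 4·113 + 37
113 = 3·37 + 2
37 = 18·2 + 1
2 = 2·1 + 0  (stop)
So 489/113 = [4; 3, 18, 2].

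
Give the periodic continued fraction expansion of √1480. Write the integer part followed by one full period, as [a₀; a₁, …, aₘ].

[38; 2, 8, 19, 8, 2, 76]

a₀ = ⌊√1480⌋ = 38.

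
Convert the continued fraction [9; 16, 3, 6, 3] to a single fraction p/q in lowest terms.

Using pₖ = aₖpₖ₋₁ + pₖ₋₂ and qₖ = aₖqₖ₋₁ + qₖ₋₂:
  k=0: a=9, p=9, q=1
  k=1: a=16, p=145, q=16
  k=2: a=3, p=444, q=49
  k=3: a=6, p=2809, q=310
  k=4: a=3, p=8871, q=979

8871/979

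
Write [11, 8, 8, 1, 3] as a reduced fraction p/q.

3159/284

Fold from the inside: start with 3/1.
  1 + 1/3 = 4/3
  8 + 3/4 = 35/4
  8 + 4/35 = 284/35
  11 + 35/284 = 3159/284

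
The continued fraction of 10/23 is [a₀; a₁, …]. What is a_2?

10 = 0·23 + 10   →  a_0 = 0
23 = 2·10 + 3   →  a_1 = 2
10 = 3·3 + 1   →  a_2 = 3

3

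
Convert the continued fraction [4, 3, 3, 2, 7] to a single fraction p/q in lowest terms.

736/171

Using pₖ = aₖpₖ₋₁ + pₖ₋₂ and qₖ = aₖqₖ₋₁ + qₖ₋₂:
  k=0: a=4, p=4, q=1
  k=1: a=3, p=13, q=3
  k=2: a=3, p=43, q=10
  k=3: a=2, p=99, q=23
  k=4: a=7, p=736, q=171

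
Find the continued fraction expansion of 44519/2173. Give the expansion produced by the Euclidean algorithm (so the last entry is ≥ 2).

[20; 2, 19, 3, 1, 13]

44519 = 20×2173 + 1059
2173 = 2×1059 + 55
1059 = 19×55 + 14
55 = 3×14 + 13
14 = 1×13 + 1
13 = 13×1 + 0  (stop)
So 44519/2173 = [20; 2, 19, 3, 1, 13].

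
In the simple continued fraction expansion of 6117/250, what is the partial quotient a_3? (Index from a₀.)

3

6117 = 24·250 + 117   →  a_0 = 24
250 = 2·117 + 16   →  a_1 = 2
117 = 7·16 + 5   →  a_2 = 7
16 = 3·5 + 1   →  a_3 = 3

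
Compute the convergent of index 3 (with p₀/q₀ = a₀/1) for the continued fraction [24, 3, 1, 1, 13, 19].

Using pₖ = aₖpₖ₋₁ + pₖ₋₂, qₖ = aₖqₖ₋₁ + qₖ₋₂ (with p₋₁=1, p₋₂=0, q₋₁=0, q₋₂=1):
  k=0: a=24, p=24, q=1
  k=1: a=3, p=73, q=3
  k=2: a=1, p=97, q=4
  k=3: a=1, p=170, q=7

170/7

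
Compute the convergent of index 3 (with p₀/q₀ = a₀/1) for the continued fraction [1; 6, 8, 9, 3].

520/447

Using pₖ = aₖpₖ₋₁ + pₖ₋₂, qₖ = aₖqₖ₋₁ + qₖ₋₂ (with p₋₁=1, p₋₂=0, q₋₁=0, q₋₂=1):
  k=0: a=1, p=1, q=1
  k=1: a=6, p=7, q=6
  k=2: a=8, p=57, q=49
  k=3: a=9, p=520, q=447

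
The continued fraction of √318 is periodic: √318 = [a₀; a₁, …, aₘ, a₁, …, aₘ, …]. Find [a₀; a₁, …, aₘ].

a₀ = ⌊√318⌋ = 17.
With m₀=0, d₀=1 and mₖ₊₁ = dₖaₖ − mₖ, dₖ₊₁ = (n − mₖ₊₁²)/dₖ, aₖ₊₁ = ⌊(a₀+mₖ₊₁)/dₖ₊₁⌋:
  k=1: m=17, d=29, a=1
  k=2: m=12, d=6, a=4
  k=3: m=12, d=29, a=1
  k=4: m=17, d=1, a=34
d=1 and a=2a₀=34 at k=4, so the next step gives (m, d) = (17, 29) again — its k=1 value — and the period has length 4.

[17; 1, 4, 1, 34]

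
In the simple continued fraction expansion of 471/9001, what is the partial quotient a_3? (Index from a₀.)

17

471 = 0·9001 + 471   →  a_0 = 0
9001 = 19·471 + 52   →  a_1 = 19
471 = 9·52 + 3   →  a_2 = 9
52 = 17·3 + 1   →  a_3 = 17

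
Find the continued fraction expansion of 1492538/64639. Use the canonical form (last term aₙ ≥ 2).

[23; 11, 15, 18, 2, 10]

1492538 = 23*64639 + 5841
64639 = 11*5841 + 388
5841 = 15*388 + 21
388 = 18*21 + 10
21 = 2*10 + 1
10 = 10*1 + 0  (stop)
So 1492538/64639 = [23; 11, 15, 18, 2, 10].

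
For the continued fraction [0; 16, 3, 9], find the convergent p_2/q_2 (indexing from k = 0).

3/49

Using pₖ = aₖpₖ₋₁ + pₖ₋₂, qₖ = aₖqₖ₋₁ + qₖ₋₂ (with p₋₁=1, p₋₂=0, q₋₁=0, q₋₂=1):
  k=0: a=0, p=0, q=1
  k=1: a=16, p=1, q=16
  k=2: a=3, p=3, q=49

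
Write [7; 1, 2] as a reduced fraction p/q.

23/3

Using pₖ = aₖpₖ₋₁ + pₖ₋₂ and qₖ = aₖqₖ₋₁ + qₖ₋₂:
  k=0: a=7, p=7, q=1
  k=1: a=1, p=8, q=1
  k=2: a=2, p=23, q=3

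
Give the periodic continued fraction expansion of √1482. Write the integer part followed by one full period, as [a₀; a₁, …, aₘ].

a₀ = ⌊√1482⌋ = 38.

[38; 2, 76]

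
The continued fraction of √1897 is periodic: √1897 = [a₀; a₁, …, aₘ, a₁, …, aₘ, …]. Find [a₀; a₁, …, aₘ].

a₀ = ⌊√1897⌋ = 43.
With m₀=0, d₀=1 and mₖ₊₁ = dₖaₖ − mₖ, dₖ₊₁ = (n − mₖ₊₁²)/dₖ, aₖ₊₁ = ⌊(a₀+mₖ₊₁)/dₖ₊₁⌋:
  k=1: m=43, d=48, a=1
  k=2: m=5, d=39, a=1
  k=3: m=34, d=19, a=4
  k=4: m=42, d=7, a=12
  k=5: m=42, d=19, a=4
  k=6: m=34, d=39, a=1
  k=7: m=5, d=48, a=1
  k=8: m=43, d=1, a=86
d=1 and a=2a₀=86 at k=8, so the next step gives (m, d) = (43, 48) again — its k=1 value — and the period has length 8.

[43; 1, 1, 4, 12, 4, 1, 1, 86]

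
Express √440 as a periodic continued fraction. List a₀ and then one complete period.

[20; 1, 40]

a₀ = ⌊√440⌋ = 20.
With m₀=0, d₀=1 and mₖ₊₁ = dₖaₖ − mₖ, dₖ₊₁ = (n − mₖ₊₁²)/dₖ, aₖ₊₁ = ⌊(a₀+mₖ₊₁)/dₖ₊₁⌋:
  k=1: m=20, d=40, a=1
  k=2: m=20, d=1, a=40
d=1 and a=2a₀=40 at k=2, so the next step gives (m, d) = (20, 40) again — its k=1 value — and the period has length 2.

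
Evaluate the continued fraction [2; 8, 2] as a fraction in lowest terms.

Using pₖ = aₖpₖ₋₁ + pₖ₋₂ and qₖ = aₖqₖ₋₁ + qₖ₋₂:
  k=0: a=2, p=2, q=1
  k=1: a=8, p=17, q=8
  k=2: a=2, p=36, q=17

36/17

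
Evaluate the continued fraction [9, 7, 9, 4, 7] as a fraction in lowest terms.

17413/1905

Using pₖ = aₖpₖ₋₁ + pₖ₋₂ and qₖ = aₖqₖ₋₁ + qₖ₋₂:
  k=0: a=9, p=9, q=1
  k=1: a=7, p=64, q=7
  k=2: a=9, p=585, q=64
  k=3: a=4, p=2404, q=263
  k=4: a=7, p=17413, q=1905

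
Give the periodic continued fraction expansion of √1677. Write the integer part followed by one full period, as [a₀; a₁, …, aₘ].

a₀ = ⌊√1677⌋ = 40.
With m₀=0, d₀=1 and mₖ₊₁ = dₖaₖ − mₖ, dₖ₊₁ = (n − mₖ₊₁²)/dₖ, aₖ₊₁ = ⌊(a₀+mₖ₊₁)/dₖ₊₁⌋:
  k=1: m=40, d=77, a=1
  k=2: m=37, d=4, a=19
  k=3: m=39, d=39, a=2
  k=4: m=39, d=4, a=19
  k=5: m=37, d=77, a=1
  k=6: m=40, d=1, a=80
d=1 and a=2a₀=80 at k=6, so the next step gives (m, d) = (40, 77) again — its k=1 value — and the period has length 6.

[40; 1, 19, 2, 19, 1, 80]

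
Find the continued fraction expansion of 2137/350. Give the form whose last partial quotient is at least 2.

[6; 9, 2, 5, 1, 2]

2137 = 6·350 + 37
350 = 9·37 + 17
37 = 2·17 + 3
17 = 5·3 + 2
3 = 1·2 + 1
2 = 2·1 + 0  (stop)
So 2137/350 = [6; 9, 2, 5, 1, 2].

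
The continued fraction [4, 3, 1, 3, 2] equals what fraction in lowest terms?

145/34

Fold from the inside: start with 2/1.
  3 + 1/2 = 7/2
  1 + 2/7 = 9/7
  3 + 7/9 = 34/9
  4 + 9/34 = 145/34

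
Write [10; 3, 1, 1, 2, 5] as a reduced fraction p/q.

997/97

Fold from the inside: start with 5/1.
  2 + 1/5 = 11/5
  1 + 5/11 = 16/11
  1 + 11/16 = 27/16
  3 + 16/27 = 97/27
  10 + 27/97 = 997/97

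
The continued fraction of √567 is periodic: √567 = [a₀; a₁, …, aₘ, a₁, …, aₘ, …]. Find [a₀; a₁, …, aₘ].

[23; 1, 4, 3, 4, 1, 46]

a₀ = ⌊√567⌋ = 23.
With m₀=0, d₀=1 and mₖ₊₁ = dₖaₖ − mₖ, dₖ₊₁ = (n − mₖ₊₁²)/dₖ, aₖ₊₁ = ⌊(a₀+mₖ₊₁)/dₖ₊₁⌋:
  k=1: m=23, d=38, a=1
  k=2: m=15, d=9, a=4
  k=3: m=21, d=14, a=3
  k=4: m=21, d=9, a=4
  k=5: m=15, d=38, a=1
  k=6: m=23, d=1, a=46
d=1 and a=2a₀=46 at k=6, so the next step gives (m, d) = (23, 38) again — its k=1 value — and the period has length 6.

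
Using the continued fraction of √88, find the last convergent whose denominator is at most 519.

√88 = [9; 2, 1, 1, 1, 2, 18, …] (period length 6).
Convergents:
  p_0/q_0 = 9/1
  p_1/q_1 = 19/2
  p_2/q_2 = 28/3
  p_3/q_3 = 47/5
  p_4/q_4 = 75/8
  p_5/q_5 = 197/21
  p_6/q_6 = 3621/386
  p_7/q_7 = 7439/793
q_6 = 386 ≤ 519 < 793 = q_7, so the answer is 3621/386.

3621/386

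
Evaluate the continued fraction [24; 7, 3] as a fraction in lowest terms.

Using pₖ = aₖpₖ₋₁ + pₖ₋₂ and qₖ = aₖqₖ₋₁ + qₖ₋₂:
  k=0: a=24, p=24, q=1
  k=1: a=7, p=169, q=7
  k=2: a=3, p=531, q=22

531/22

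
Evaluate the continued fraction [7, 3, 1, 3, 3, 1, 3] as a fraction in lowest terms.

Using pₖ = aₖpₖ₋₁ + pₖ₋₂ and qₖ = aₖqₖ₋₁ + qₖ₋₂:
  k=0: a=7, p=7, q=1
  k=1: a=3, p=22, q=3
  k=2: a=1, p=29, q=4
  k=3: a=3, p=109, q=15
  k=4: a=3, p=356, q=49
  k=5: a=1, p=465, q=64
  k=6: a=3, p=1751, q=241

1751/241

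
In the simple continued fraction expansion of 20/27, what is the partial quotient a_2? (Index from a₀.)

20 = 0·27 + 20   →  a_0 = 0
27 = 1·20 + 7   →  a_1 = 1
20 = 2·7 + 6   →  a_2 = 2

2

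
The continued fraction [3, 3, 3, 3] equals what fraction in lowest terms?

Using pₖ = aₖpₖ₋₁ + pₖ₋₂ and qₖ = aₖqₖ₋₁ + qₖ₋₂:
  k=0: a=3, p=3, q=1
  k=1: a=3, p=10, q=3
  k=2: a=3, p=33, q=10
  k=3: a=3, p=109, q=33

109/33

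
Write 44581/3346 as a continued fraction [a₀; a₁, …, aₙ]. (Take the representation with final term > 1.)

[13; 3, 11, 6, 16]

44581 = 13*3346 + 1083
3346 = 3*1083 + 97
1083 = 11*97 + 16
97 = 6*16 + 1
16 = 16*1 + 0  (stop)
So 44581/3346 = [13; 3, 11, 6, 16].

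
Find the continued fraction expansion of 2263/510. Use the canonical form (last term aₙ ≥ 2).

2263 = 4*510 + 223
510 = 2*223 + 64
223 = 3*64 + 31
64 = 2*31 + 2
31 = 15*2 + 1
2 = 2*1 + 0  (stop)
So 2263/510 = [4; 2, 3, 2, 15, 2].

[4; 2, 3, 2, 15, 2]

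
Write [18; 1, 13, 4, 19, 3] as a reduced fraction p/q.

Using pₖ = aₖpₖ₋₁ + pₖ₋₂ and qₖ = aₖqₖ₋₁ + qₖ₋₂:
  k=0: a=18, p=18, q=1
  k=1: a=1, p=19, q=1
  k=2: a=13, p=265, q=14
  k=3: a=4, p=1079, q=57
  k=4: a=19, p=20766, q=1097
  k=5: a=3, p=63377, q=3348

63377/3348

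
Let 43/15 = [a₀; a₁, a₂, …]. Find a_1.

43 = 2·15 + 13   →  a_0 = 2
15 = 1·13 + 2   →  a_1 = 1

1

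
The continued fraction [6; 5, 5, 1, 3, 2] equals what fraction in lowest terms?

1666/269

Using pₖ = aₖpₖ₋₁ + pₖ₋₂ and qₖ = aₖqₖ₋₁ + qₖ₋₂:
  k=0: a=6, p=6, q=1
  k=1: a=5, p=31, q=5
  k=2: a=5, p=161, q=26
  k=3: a=1, p=192, q=31
  k=4: a=3, p=737, q=119
  k=5: a=2, p=1666, q=269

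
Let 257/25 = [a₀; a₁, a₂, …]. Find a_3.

257 = 10·25 + 7   →  a_0 = 10
25 = 3·7 + 4   →  a_1 = 3
7 = 1·4 + 3   →  a_2 = 1
4 = 1·3 + 1   →  a_3 = 1

1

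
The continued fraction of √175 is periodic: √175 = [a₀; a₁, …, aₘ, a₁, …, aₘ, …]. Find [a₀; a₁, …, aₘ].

a₀ = ⌊√175⌋ = 13.
With m₀=0, d₀=1 and mₖ₊₁ = dₖaₖ − mₖ, dₖ₊₁ = (n − mₖ₊₁²)/dₖ, aₖ₊₁ = ⌊(a₀+mₖ₊₁)/dₖ₊₁⌋:
  k=1: m=13, d=6, a=4
  k=2: m=11, d=9, a=2
  k=3: m=7, d=14, a=1
  k=4: m=7, d=9, a=2
  k=5: m=11, d=6, a=4
  k=6: m=13, d=1, a=26
d=1 and a=2a₀=26 at k=6, so the next step gives (m, d) = (13, 6) again — its k=1 value — and the period has length 6.

[13; 4, 2, 1, 2, 4, 26]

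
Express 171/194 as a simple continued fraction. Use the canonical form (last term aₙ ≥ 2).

171 = 0×194 + 171
194 = 1×171 + 23
171 = 7×23 + 10
23 = 2×10 + 3
10 = 3×3 + 1
3 = 3×1 + 0  (stop)
So 171/194 = [0; 1, 7, 2, 3, 3].

[0; 1, 7, 2, 3, 3]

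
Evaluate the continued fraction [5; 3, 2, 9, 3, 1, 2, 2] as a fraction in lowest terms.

9333/1765

Fold from the inside: start with 2/1.
  2 + 1/2 = 5/2
  1 + 2/5 = 7/5
  3 + 5/7 = 26/7
  9 + 7/26 = 241/26
  2 + 26/241 = 508/241
  3 + 241/508 = 1765/508
  5 + 508/1765 = 9333/1765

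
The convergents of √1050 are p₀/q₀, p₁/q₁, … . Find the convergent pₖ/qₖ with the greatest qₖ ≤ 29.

162/5

√1050 = [32; 2, 2, 10, 2, 2, 64, …] (period length 6).
Convergents:
  p_0/q_0 = 32/1
  p_1/q_1 = 65/2
  p_2/q_2 = 162/5
  p_3/q_3 = 1685/52
q_2 = 5 ≤ 29 < 52 = q_3, so the answer is 162/5.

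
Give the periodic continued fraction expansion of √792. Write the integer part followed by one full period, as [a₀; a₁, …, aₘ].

a₀ = ⌊√792⌋ = 28.
With m₀=0, d₀=1 and mₖ₊₁ = dₖaₖ − mₖ, dₖ₊₁ = (n − mₖ₊₁²)/dₖ, aₖ₊₁ = ⌊(a₀+mₖ₊₁)/dₖ₊₁⌋:
  k=1: m=28, d=8, a=7
  k=2: m=28, d=1, a=56
d=1 and a=2a₀=56 at k=2, so the next step gives (m, d) = (28, 8) again — its k=1 value — and the period has length 2.

[28; 7, 56]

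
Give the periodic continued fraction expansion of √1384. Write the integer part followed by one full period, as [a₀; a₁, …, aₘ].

[37; 4, 1, 17, 1, 4, 74]

a₀ = ⌊√1384⌋ = 37.
With m₀=0, d₀=1 and mₖ₊₁ = dₖaₖ − mₖ, dₖ₊₁ = (n − mₖ₊₁²)/dₖ, aₖ₊₁ = ⌊(a₀+mₖ₊₁)/dₖ₊₁⌋:
  k=1: m=37, d=15, a=4
  k=2: m=23, d=57, a=1
  k=3: m=34, d=4, a=17
  k=4: m=34, d=57, a=1
  k=5: m=23, d=15, a=4
  k=6: m=37, d=1, a=74
d=1 and a=2a₀=74 at k=6, so the next step gives (m, d) = (37, 15) again — its k=1 value — and the period has length 6.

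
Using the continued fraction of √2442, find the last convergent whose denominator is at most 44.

593/12

√2442 = [49; 2, 2, 2, 98, …] (period length 4).
Convergents:
  p_0/q_0 = 49/1
  p_1/q_1 = 99/2
  p_2/q_2 = 247/5
  p_3/q_3 = 593/12
  p_4/q_4 = 58361/1181
q_3 = 12 ≤ 44 < 1181 = q_4, so the answer is 593/12.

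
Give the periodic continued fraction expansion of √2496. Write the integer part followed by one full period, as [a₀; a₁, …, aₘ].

a₀ = ⌊√2496⌋ = 49.

[49; 1, 23, 1, 98]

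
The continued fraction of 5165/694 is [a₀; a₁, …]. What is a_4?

5

5165 = 7·694 + 307   →  a_0 = 7
694 = 2·307 + 80   →  a_1 = 2
307 = 3·80 + 67   →  a_2 = 3
80 = 1·67 + 13   →  a_3 = 1
67 = 5·13 + 2   →  a_4 = 5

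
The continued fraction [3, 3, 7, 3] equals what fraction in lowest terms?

Fold from the inside: start with 3/1.
  7 + 1/3 = 22/3
  3 + 3/22 = 69/22
  3 + 22/69 = 229/69

229/69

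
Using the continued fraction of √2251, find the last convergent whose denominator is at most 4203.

182330/3843

√2251 = [47; 2, 4, 47, 4, 2, 94, …] (period length 6).
Convergents:
  p_0/q_0 = 47/1
  p_1/q_1 = 95/2
  p_2/q_2 = 427/9
  p_3/q_3 = 20164/425
  p_4/q_4 = 81083/1709
  p_5/q_5 = 182330/3843
  p_6/q_6 = 17220103/362951
q_5 = 3843 ≤ 4203 < 362951 = q_6, so the answer is 182330/3843.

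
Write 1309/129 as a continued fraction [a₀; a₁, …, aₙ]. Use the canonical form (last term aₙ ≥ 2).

1309 = 10·129 + 19
129 = 6·19 + 15
19 = 1·15 + 4
15 = 3·4 + 3
4 = 1·3 + 1
3 = 3·1 + 0  (stop)
So 1309/129 = [10; 6, 1, 3, 1, 3].

[10; 6, 1, 3, 1, 3]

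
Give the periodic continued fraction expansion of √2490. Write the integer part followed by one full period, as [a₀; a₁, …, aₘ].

[49; 1, 8, 1, 98]

a₀ = ⌊√2490⌋ = 49.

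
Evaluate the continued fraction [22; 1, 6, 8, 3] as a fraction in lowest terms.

Using pₖ = aₖpₖ₋₁ + pₖ₋₂ and qₖ = aₖqₖ₋₁ + qₖ₋₂:
  k=0: a=22, p=22, q=1
  k=1: a=1, p=23, q=1
  k=2: a=6, p=160, q=7
  k=3: a=8, p=1303, q=57
  k=4: a=3, p=4069, q=178

4069/178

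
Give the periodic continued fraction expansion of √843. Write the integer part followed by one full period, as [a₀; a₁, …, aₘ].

a₀ = ⌊√843⌋ = 29.
With m₀=0, d₀=1 and mₖ₊₁ = dₖaₖ − mₖ, dₖ₊₁ = (n − mₖ₊₁²)/dₖ, aₖ₊₁ = ⌊(a₀+mₖ₊₁)/dₖ₊₁⌋:
  k=1: m=29, d=2, a=29
  k=2: m=29, d=1, a=58
d=1 and a=2a₀=58 at k=2, so the next step gives (m, d) = (29, 2) again — its k=1 value — and the period has length 2.

[29; 29, 58]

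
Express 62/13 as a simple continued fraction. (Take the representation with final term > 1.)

[4; 1, 3, 3]

62 = 4·13 + 10
13 = 1·10 + 3
10 = 3·3 + 1
3 = 3·1 + 0  (stop)
So 62/13 = [4; 1, 3, 3].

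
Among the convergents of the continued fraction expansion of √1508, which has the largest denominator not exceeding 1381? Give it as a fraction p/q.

18135/467

√1508 = [38; 1, 4, 1, 76, …] (period length 4).
Convergents:
  p_0/q_0 = 38/1
  p_1/q_1 = 39/1
  p_2/q_2 = 194/5
  p_3/q_3 = 233/6
  p_4/q_4 = 17902/461
  p_5/q_5 = 18135/467
  p_6/q_6 = 90442/2329
q_5 = 467 ≤ 1381 < 2329 = q_6, so the answer is 18135/467.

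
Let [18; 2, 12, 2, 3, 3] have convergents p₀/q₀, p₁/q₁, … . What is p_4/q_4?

3345/181

Using pₖ = aₖpₖ₋₁ + pₖ₋₂, qₖ = aₖqₖ₋₁ + qₖ₋₂ (with p₋₁=1, p₋₂=0, q₋₁=0, q₋₂=1):
  k=0: a=18, p=18, q=1
  k=1: a=2, p=37, q=2
  k=2: a=12, p=462, q=25
  k=3: a=2, p=961, q=52
  k=4: a=3, p=3345, q=181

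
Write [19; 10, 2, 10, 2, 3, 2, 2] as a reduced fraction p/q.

170656/8937

Using pₖ = aₖpₖ₋₁ + pₖ₋₂ and qₖ = aₖqₖ₋₁ + qₖ₋₂:
  k=0: a=19, p=19, q=1
  k=1: a=10, p=191, q=10
  k=2: a=2, p=401, q=21
  k=3: a=10, p=4201, q=220
  k=4: a=2, p=8803, q=461
  k=5: a=3, p=30610, q=1603
  k=6: a=2, p=70023, q=3667
  k=7: a=2, p=170656, q=8937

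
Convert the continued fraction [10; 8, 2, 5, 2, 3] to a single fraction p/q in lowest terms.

7103/702

Using pₖ = aₖpₖ₋₁ + pₖ₋₂ and qₖ = aₖqₖ₋₁ + qₖ₋₂:
  k=0: a=10, p=10, q=1
  k=1: a=8, p=81, q=8
  k=2: a=2, p=172, q=17
  k=3: a=5, p=941, q=93
  k=4: a=2, p=2054, q=203
  k=5: a=3, p=7103, q=702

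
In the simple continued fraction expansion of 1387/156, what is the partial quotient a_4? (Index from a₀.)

1

1387 = 8·156 + 139   →  a_0 = 8
156 = 1·139 + 17   →  a_1 = 1
139 = 8·17 + 3   →  a_2 = 8
17 = 5·3 + 2   →  a_3 = 5
3 = 1·2 + 1   →  a_4 = 1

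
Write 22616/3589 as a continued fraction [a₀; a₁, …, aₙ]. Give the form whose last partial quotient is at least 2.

22616 = 6×3589 + 1082
3589 = 3×1082 + 343
1082 = 3×343 + 53
343 = 6×53 + 25
53 = 2×25 + 3
25 = 8×3 + 1
3 = 3×1 + 0  (stop)
So 22616/3589 = [6; 3, 3, 6, 2, 8, 3].

[6; 3, 3, 6, 2, 8, 3]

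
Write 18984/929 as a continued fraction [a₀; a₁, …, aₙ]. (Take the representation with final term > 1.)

18984 = 20*929 + 404
929 = 2*404 + 121
404 = 3*121 + 41
121 = 2*41 + 39
41 = 1*39 + 2
39 = 19*2 + 1
2 = 2*1 + 0  (stop)
So 18984/929 = [20; 2, 3, 2, 1, 19, 2].

[20; 2, 3, 2, 1, 19, 2]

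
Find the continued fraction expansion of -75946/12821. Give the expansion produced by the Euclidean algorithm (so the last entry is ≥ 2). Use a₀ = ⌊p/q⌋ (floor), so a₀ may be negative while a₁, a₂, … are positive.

-75946 = -6×12821 + 980
12821 = 13×980 + 81
980 = 12×81 + 8
81 = 10×8 + 1
8 = 8×1 + 0  (stop)
So -75946/12821 = [-6; 13, 12, 10, 8].

[-6; 13, 12, 10, 8]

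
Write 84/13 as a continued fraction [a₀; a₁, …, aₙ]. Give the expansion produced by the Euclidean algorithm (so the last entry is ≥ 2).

84 = 6*13 + 6
13 = 2*6 + 1
6 = 6*1 + 0  (stop)
So 84/13 = [6; 2, 6].

[6; 2, 6]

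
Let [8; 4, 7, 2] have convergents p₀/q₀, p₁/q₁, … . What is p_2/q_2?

Using pₖ = aₖpₖ₋₁ + pₖ₋₂, qₖ = aₖqₖ₋₁ + qₖ₋₂ (with p₋₁=1, p₋₂=0, q₋₁=0, q₋₂=1):
  k=0: a=8, p=8, q=1
  k=1: a=4, p=33, q=4
  k=2: a=7, p=239, q=29

239/29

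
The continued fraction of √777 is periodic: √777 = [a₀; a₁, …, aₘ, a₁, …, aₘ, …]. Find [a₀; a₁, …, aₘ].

a₀ = ⌊√777⌋ = 27.
With m₀=0, d₀=1 and mₖ₊₁ = dₖaₖ − mₖ, dₖ₊₁ = (n − mₖ₊₁²)/dₖ, aₖ₊₁ = ⌊(a₀+mₖ₊₁)/dₖ₊₁⌋:
  k=1: m=27, d=48, a=1
  k=2: m=21, d=7, a=6
  k=3: m=21, d=48, a=1
  k=4: m=27, d=1, a=54
d=1 and a=2a₀=54 at k=4, so the next step gives (m, d) = (27, 48) again — its k=1 value — and the period has length 4.

[27; 1, 6, 1, 54]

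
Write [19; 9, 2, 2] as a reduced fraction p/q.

898/47

Fold from the inside: start with 2/1.
  2 + 1/2 = 5/2
  9 + 2/5 = 47/5
  19 + 5/47 = 898/47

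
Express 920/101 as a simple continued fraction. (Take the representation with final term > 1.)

[9; 9, 5, 2]

920 = 9*101 + 11
101 = 9*11 + 2
11 = 5*2 + 1
2 = 2*1 + 0  (stop)
So 920/101 = [9; 9, 5, 2].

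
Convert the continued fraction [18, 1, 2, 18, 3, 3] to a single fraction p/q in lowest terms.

Fold from the inside: start with 3/1.
  3 + 1/3 = 10/3
  18 + 3/10 = 183/10
  2 + 10/183 = 376/183
  1 + 183/376 = 559/376
  18 + 376/559 = 10438/559

10438/559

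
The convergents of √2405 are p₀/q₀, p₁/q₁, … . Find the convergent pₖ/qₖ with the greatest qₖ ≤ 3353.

√2405 = [49; 24, 1, 1, 24, 98, …] (period length 5).
Convergents:
  p_0/q_0 = 49/1
  p_1/q_1 = 1177/24
  p_2/q_2 = 1226/25
  p_3/q_3 = 2403/49
  p_4/q_4 = 58898/1201
  p_5/q_5 = 5774407/117747
q_4 = 1201 ≤ 3353 < 117747 = q_5, so the answer is 58898/1201.

58898/1201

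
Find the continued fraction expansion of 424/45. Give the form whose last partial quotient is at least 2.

424 = 9·45 + 19
45 = 2·19 + 7
19 = 2·7 + 5
7 = 1·5 + 2
5 = 2·2 + 1
2 = 2·1 + 0  (stop)
So 424/45 = [9; 2, 2, 1, 2, 2].

[9; 2, 2, 1, 2, 2]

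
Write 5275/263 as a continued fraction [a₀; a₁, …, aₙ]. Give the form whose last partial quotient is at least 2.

5275 = 20*263 + 15
263 = 17*15 + 8
15 = 1*8 + 7
8 = 1*7 + 1
7 = 7*1 + 0  (stop)
So 5275/263 = [20; 17, 1, 1, 7].

[20; 17, 1, 1, 7]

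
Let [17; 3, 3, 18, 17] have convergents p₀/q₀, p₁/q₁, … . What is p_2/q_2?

173/10

Using pₖ = aₖpₖ₋₁ + pₖ₋₂, qₖ = aₖqₖ₋₁ + qₖ₋₂ (with p₋₁=1, p₋₂=0, q₋₁=0, q₋₂=1):
  k=0: a=17, p=17, q=1
  k=1: a=3, p=52, q=3
  k=2: a=3, p=173, q=10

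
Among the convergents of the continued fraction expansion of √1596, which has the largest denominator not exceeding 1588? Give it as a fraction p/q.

√1596 = [39; 1, 18, 1, 78, …] (period length 4).
Convergents:
  p_0/q_0 = 39/1
  p_1/q_1 = 40/1
  p_2/q_2 = 759/19
  p_3/q_3 = 799/20
  p_4/q_4 = 63081/1579
  p_5/q_5 = 63880/1599
q_4 = 1579 ≤ 1588 < 1599 = q_5, so the answer is 63081/1579.

63081/1579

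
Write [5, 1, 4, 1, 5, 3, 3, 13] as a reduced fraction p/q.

Using pₖ = aₖpₖ₋₁ + pₖ₋₂ and qₖ = aₖqₖ₋₁ + qₖ₋₂:
  k=0: a=5, p=5, q=1
  k=1: a=1, p=6, q=1
  k=2: a=4, p=29, q=5
  k=3: a=1, p=35, q=6
  k=4: a=5, p=204, q=35
  k=5: a=3, p=647, q=111
  k=6: a=3, p=2145, q=368
  k=7: a=13, p=28532, q=4895

28532/4895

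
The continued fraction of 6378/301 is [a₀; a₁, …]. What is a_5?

6378 = 21·301 + 57   →  a_0 = 21
301 = 5·57 + 16   →  a_1 = 5
57 = 3·16 + 9   →  a_2 = 3
16 = 1·9 + 7   →  a_3 = 1
9 = 1·7 + 2   →  a_4 = 1
7 = 3·2 + 1   →  a_5 = 3

3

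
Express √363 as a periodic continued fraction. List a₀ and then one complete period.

a₀ = ⌊√363⌋ = 19.
With m₀=0, d₀=1 and mₖ₊₁ = dₖaₖ − mₖ, dₖ₊₁ = (n − mₖ₊₁²)/dₖ, aₖ₊₁ = ⌊(a₀+mₖ₊₁)/dₖ₊₁⌋:
  k=1: m=19, d=2, a=19
  k=2: m=19, d=1, a=38
d=1 and a=2a₀=38 at k=2, so the next step gives (m, d) = (19, 2) again — its k=1 value — and the period has length 2.

[19; 19, 38]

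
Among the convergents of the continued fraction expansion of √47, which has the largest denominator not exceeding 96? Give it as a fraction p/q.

617/90

√47 = [6; 1, 5, 1, 12, …] (period length 4).
Convergents:
  p_0/q_0 = 6/1
  p_1/q_1 = 7/1
  p_2/q_2 = 41/6
  p_3/q_3 = 48/7
  p_4/q_4 = 617/90
  p_5/q_5 = 665/97
q_4 = 90 ≤ 96 < 97 = q_5, so the answer is 617/90.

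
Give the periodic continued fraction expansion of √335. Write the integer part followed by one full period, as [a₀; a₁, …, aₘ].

a₀ = ⌊√335⌋ = 18.
With m₀=0, d₀=1 and mₖ₊₁ = dₖaₖ − mₖ, dₖ₊₁ = (n − mₖ₊₁²)/dₖ, aₖ₊₁ = ⌊(a₀+mₖ₊₁)/dₖ₊₁⌋:
  k=1: m=18, d=11, a=3
  k=2: m=15, d=10, a=3
  k=3: m=15, d=11, a=3
  k=4: m=18, d=1, a=36
d=1 and a=2a₀=36 at k=4, so the next step gives (m, d) = (18, 11) again — its k=1 value — and the period has length 4.

[18; 3, 3, 3, 36]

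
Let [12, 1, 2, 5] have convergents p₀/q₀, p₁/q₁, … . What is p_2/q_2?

Using pₖ = aₖpₖ₋₁ + pₖ₋₂, qₖ = aₖqₖ₋₁ + qₖ₋₂ (with p₋₁=1, p₋₂=0, q₋₁=0, q₋₂=1):
  k=0: a=12, p=12, q=1
  k=1: a=1, p=13, q=1
  k=2: a=2, p=38, q=3

38/3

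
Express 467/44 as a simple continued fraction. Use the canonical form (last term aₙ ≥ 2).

[10; 1, 1, 1, 1, 2, 3]

467 = 10×44 + 27
44 = 1×27 + 17
27 = 1×17 + 10
17 = 1×10 + 7
10 = 1×7 + 3
7 = 2×3 + 1
3 = 3×1 + 0  (stop)
So 467/44 = [10; 1, 1, 1, 1, 2, 3].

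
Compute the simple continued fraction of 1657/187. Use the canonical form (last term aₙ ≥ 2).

1657 = 8×187 + 161
187 = 1×161 + 26
161 = 6×26 + 5
26 = 5×5 + 1
5 = 5×1 + 0  (stop)
So 1657/187 = [8; 1, 6, 5, 5].

[8; 1, 6, 5, 5]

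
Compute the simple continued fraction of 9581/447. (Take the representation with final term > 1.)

[21; 2, 3, 3, 2, 8]

9581 = 21·447 + 194
447 = 2·194 + 59
194 = 3·59 + 17
59 = 3·17 + 8
17 = 2·8 + 1
8 = 8·1 + 0  (stop)
So 9581/447 = [21; 2, 3, 3, 2, 8].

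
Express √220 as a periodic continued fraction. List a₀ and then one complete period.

a₀ = ⌊√220⌋ = 14.
With m₀=0, d₀=1 and mₖ₊₁ = dₖaₖ − mₖ, dₖ₊₁ = (n − mₖ₊₁²)/dₖ, aₖ₊₁ = ⌊(a₀+mₖ₊₁)/dₖ₊₁⌋:
  k=1: m=14, d=24, a=1
  k=2: m=10, d=5, a=4
  k=3: m=10, d=24, a=1
  k=4: m=14, d=1, a=28
d=1 and a=2a₀=28 at k=4, so the next step gives (m, d) = (14, 24) again — its k=1 value — and the period has length 4.

[14; 1, 4, 1, 28]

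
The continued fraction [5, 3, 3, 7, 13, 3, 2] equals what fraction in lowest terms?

36362/6859

Using pₖ = aₖpₖ₋₁ + pₖ₋₂ and qₖ = aₖqₖ₋₁ + qₖ₋₂:
  k=0: a=5, p=5, q=1
  k=1: a=3, p=16, q=3
  k=2: a=3, p=53, q=10
  k=3: a=7, p=387, q=73
  k=4: a=13, p=5084, q=959
  k=5: a=3, p=15639, q=2950
  k=6: a=2, p=36362, q=6859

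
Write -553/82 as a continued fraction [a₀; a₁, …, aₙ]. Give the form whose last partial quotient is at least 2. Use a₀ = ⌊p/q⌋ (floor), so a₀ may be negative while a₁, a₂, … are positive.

-553 = -7×82 + 21
82 = 3×21 + 19
21 = 1×19 + 2
19 = 9×2 + 1
2 = 2×1 + 0  (stop)
So -553/82 = [-7; 3, 1, 9, 2].

[-7; 3, 1, 9, 2]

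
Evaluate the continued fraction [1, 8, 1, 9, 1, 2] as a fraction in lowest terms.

317/285

Using pₖ = aₖpₖ₋₁ + pₖ₋₂ and qₖ = aₖqₖ₋₁ + qₖ₋₂:
  k=0: a=1, p=1, q=1
  k=1: a=8, p=9, q=8
  k=2: a=1, p=10, q=9
  k=3: a=9, p=99, q=89
  k=4: a=1, p=109, q=98
  k=5: a=2, p=317, q=285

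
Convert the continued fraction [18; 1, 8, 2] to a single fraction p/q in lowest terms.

359/19

Fold from the inside: start with 2/1.
  8 + 1/2 = 17/2
  1 + 2/17 = 19/17
  18 + 17/19 = 359/19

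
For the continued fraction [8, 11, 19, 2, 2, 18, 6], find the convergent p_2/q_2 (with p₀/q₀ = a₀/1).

Using pₖ = aₖpₖ₋₁ + pₖ₋₂, qₖ = aₖqₖ₋₁ + qₖ₋₂ (with p₋₁=1, p₋₂=0, q₋₁=0, q₋₂=1):
  k=0: a=8, p=8, q=1
  k=1: a=11, p=89, q=11
  k=2: a=19, p=1699, q=210

1699/210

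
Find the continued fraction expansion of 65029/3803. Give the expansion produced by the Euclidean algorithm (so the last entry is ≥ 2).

[17; 10, 16, 2, 3, 3]

65029 = 17×3803 + 378
3803 = 10×378 + 23
378 = 16×23 + 10
23 = 2×10 + 3
10 = 3×3 + 1
3 = 3×1 + 0  (stop)
So 65029/3803 = [17; 10, 16, 2, 3, 3].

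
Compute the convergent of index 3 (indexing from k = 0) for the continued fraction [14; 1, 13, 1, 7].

224/15

Using pₖ = aₖpₖ₋₁ + pₖ₋₂, qₖ = aₖqₖ₋₁ + qₖ₋₂ (with p₋₁=1, p₋₂=0, q₋₁=0, q₋₂=1):
  k=0: a=14, p=14, q=1
  k=1: a=1, p=15, q=1
  k=2: a=13, p=209, q=14
  k=3: a=1, p=224, q=15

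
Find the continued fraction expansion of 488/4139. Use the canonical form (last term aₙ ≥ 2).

[0; 8, 2, 13, 18]

488 = 0*4139 + 488
4139 = 8*488 + 235
488 = 2*235 + 18
235 = 13*18 + 1
18 = 18*1 + 0  (stop)
So 488/4139 = [0; 8, 2, 13, 18].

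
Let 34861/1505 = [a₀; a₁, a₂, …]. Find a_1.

6

34861 = 23·1505 + 246   →  a_0 = 23
1505 = 6·246 + 29   →  a_1 = 6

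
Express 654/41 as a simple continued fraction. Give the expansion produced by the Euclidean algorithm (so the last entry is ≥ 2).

654 = 15·41 + 39
41 = 1·39 + 2
39 = 19·2 + 1
2 = 2·1 + 0  (stop)
So 654/41 = [15; 1, 19, 2].

[15; 1, 19, 2]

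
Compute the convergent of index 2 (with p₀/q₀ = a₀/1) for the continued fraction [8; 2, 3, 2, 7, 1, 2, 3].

Using pₖ = aₖpₖ₋₁ + pₖ₋₂, qₖ = aₖqₖ₋₁ + qₖ₋₂ (with p₋₁=1, p₋₂=0, q₋₁=0, q₋₂=1):
  k=0: a=8, p=8, q=1
  k=1: a=2, p=17, q=2
  k=2: a=3, p=59, q=7

59/7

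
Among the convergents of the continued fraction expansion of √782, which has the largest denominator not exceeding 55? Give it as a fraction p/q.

√782 = [27; 1, 26, 1, 54, …] (period length 4).
Convergents:
  p_0/q_0 = 27/1
  p_1/q_1 = 28/1
  p_2/q_2 = 755/27
  p_3/q_3 = 783/28
  p_4/q_4 = 43037/1539
q_3 = 28 ≤ 55 < 1539 = q_4, so the answer is 783/28.

783/28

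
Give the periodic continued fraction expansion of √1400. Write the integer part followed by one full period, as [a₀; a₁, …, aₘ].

[37; 2, 2, 2, 74]

a₀ = ⌊√1400⌋ = 37.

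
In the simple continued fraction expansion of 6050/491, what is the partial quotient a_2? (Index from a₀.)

9

6050 = 12·491 + 158   →  a_0 = 12
491 = 3·158 + 17   →  a_1 = 3
158 = 9·17 + 5   →  a_2 = 9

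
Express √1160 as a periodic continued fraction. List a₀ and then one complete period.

[34; 17, 68]

a₀ = ⌊√1160⌋ = 34.
With m₀=0, d₀=1 and mₖ₊₁ = dₖaₖ − mₖ, dₖ₊₁ = (n − mₖ₊₁²)/dₖ, aₖ₊₁ = ⌊(a₀+mₖ₊₁)/dₖ₊₁⌋:
  k=1: m=34, d=4, a=17
  k=2: m=34, d=1, a=68
d=1 and a=2a₀=68 at k=2, so the next step gives (m, d) = (34, 4) again — its k=1 value — and the period has length 2.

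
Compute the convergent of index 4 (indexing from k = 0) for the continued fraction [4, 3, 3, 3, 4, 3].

Using pₖ = aₖpₖ₋₁ + pₖ₋₂, qₖ = aₖqₖ₋₁ + qₖ₋₂ (with p₋₁=1, p₋₂=0, q₋₁=0, q₋₂=1):
  k=0: a=4, p=4, q=1
  k=1: a=3, p=13, q=3
  k=2: a=3, p=43, q=10
  k=3: a=3, p=142, q=33
  k=4: a=4, p=611, q=142

611/142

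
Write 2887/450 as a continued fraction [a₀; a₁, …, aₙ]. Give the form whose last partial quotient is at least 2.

2887 = 6×450 + 187
450 = 2×187 + 76
187 = 2×76 + 35
76 = 2×35 + 6
35 = 5×6 + 5
6 = 1×5 + 1
5 = 5×1 + 0  (stop)
So 2887/450 = [6; 2, 2, 2, 5, 1, 5].

[6; 2, 2, 2, 5, 1, 5]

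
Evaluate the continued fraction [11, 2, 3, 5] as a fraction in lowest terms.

423/37

Using pₖ = aₖpₖ₋₁ + pₖ₋₂ and qₖ = aₖqₖ₋₁ + qₖ₋₂:
  k=0: a=11, p=11, q=1
  k=1: a=2, p=23, q=2
  k=2: a=3, p=80, q=7
  k=3: a=5, p=423, q=37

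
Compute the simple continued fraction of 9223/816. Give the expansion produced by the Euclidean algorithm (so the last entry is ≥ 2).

[11; 3, 3, 3, 2, 2, 4]

9223 = 11·816 + 247
816 = 3·247 + 75
247 = 3·75 + 22
75 = 3·22 + 9
22 = 2·9 + 4
9 = 2·4 + 1
4 = 4·1 + 0  (stop)
So 9223/816 = [11; 3, 3, 3, 2, 2, 4].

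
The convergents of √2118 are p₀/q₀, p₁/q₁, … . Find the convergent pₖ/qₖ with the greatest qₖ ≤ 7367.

194810/4233

√2118 = [46; 46, 92, …] (period length 2).
Convergents:
  p_0/q_0 = 46/1
  p_1/q_1 = 2117/46
  p_2/q_2 = 194810/4233
  p_3/q_3 = 8963377/194764
q_2 = 4233 ≤ 7367 < 194764 = q_3, so the answer is 194810/4233.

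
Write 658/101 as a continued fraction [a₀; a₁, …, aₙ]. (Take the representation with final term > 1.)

[6; 1, 1, 16, 3]

658 = 6*101 + 52
101 = 1*52 + 49
52 = 1*49 + 3
49 = 16*3 + 1
3 = 3*1 + 0  (stop)
So 658/101 = [6; 1, 1, 16, 3].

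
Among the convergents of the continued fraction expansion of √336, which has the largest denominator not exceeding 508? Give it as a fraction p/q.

√336 = [18; 3, 36, …] (period length 2).
Convergents:
  p_0/q_0 = 18/1
  p_1/q_1 = 55/3
  p_2/q_2 = 1998/109
  p_3/q_3 = 6049/330
  p_4/q_4 = 219762/11989
q_3 = 330 ≤ 508 < 11989 = q_4, so the answer is 6049/330.

6049/330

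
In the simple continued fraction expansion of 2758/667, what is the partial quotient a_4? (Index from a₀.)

2758 = 4·667 + 90   →  a_0 = 4
667 = 7·90 + 37   →  a_1 = 7
90 = 2·37 + 16   →  a_2 = 2
37 = 2·16 + 5   →  a_3 = 2
16 = 3·5 + 1   →  a_4 = 3

3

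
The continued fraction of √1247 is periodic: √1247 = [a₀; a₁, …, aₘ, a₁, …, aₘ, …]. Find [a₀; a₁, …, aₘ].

[35; 3, 5, 9, 1, 9, 5, 3, 70]

a₀ = ⌊√1247⌋ = 35.
With m₀=0, d₀=1 and mₖ₊₁ = dₖaₖ − mₖ, dₖ₊₁ = (n − mₖ₊₁²)/dₖ, aₖ₊₁ = ⌊(a₀+mₖ₊₁)/dₖ₊₁⌋:
  k=1: m=35, d=22, a=3
  k=2: m=31, d=13, a=5
  k=3: m=34, d=7, a=9
  k=4: m=29, d=58, a=1
  k=5: m=29, d=7, a=9
  k=6: m=34, d=13, a=5
  k=7: m=31, d=22, a=3
  k=8: m=35, d=1, a=70
d=1 and a=2a₀=70 at k=8, so the next step gives (m, d) = (35, 22) again — its k=1 value — and the period has length 8.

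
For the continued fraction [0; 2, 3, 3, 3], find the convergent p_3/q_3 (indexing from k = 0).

Using pₖ = aₖpₖ₋₁ + pₖ₋₂, qₖ = aₖqₖ₋₁ + qₖ₋₂ (with p₋₁=1, p₋₂=0, q₋₁=0, q₋₂=1):
  k=0: a=0, p=0, q=1
  k=1: a=2, p=1, q=2
  k=2: a=3, p=3, q=7
  k=3: a=3, p=10, q=23

10/23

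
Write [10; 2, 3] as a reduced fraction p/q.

Fold from the inside: start with 3/1.
  2 + 1/3 = 7/3
  10 + 3/7 = 73/7

73/7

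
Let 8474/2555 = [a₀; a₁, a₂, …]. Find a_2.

6

8474 = 3·2555 + 809   →  a_0 = 3
2555 = 3·809 + 128   →  a_1 = 3
809 = 6·128 + 41   →  a_2 = 6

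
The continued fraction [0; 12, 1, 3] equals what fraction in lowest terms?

4/51

Using pₖ = aₖpₖ₋₁ + pₖ₋₂ and qₖ = aₖqₖ₋₁ + qₖ₋₂:
  k=0: a=0, p=0, q=1
  k=1: a=12, p=1, q=12
  k=2: a=1, p=1, q=13
  k=3: a=3, p=4, q=51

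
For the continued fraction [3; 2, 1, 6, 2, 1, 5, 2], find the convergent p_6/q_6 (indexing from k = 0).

Using pₖ = aₖpₖ₋₁ + pₖ₋₂, qₖ = aₖqₖ₋₁ + qₖ₋₂ (with p₋₁=1, p₋₂=0, q₋₁=0, q₋₂=1):
  k=0: a=3, p=3, q=1
  k=1: a=2, p=7, q=2
  k=2: a=1, p=10, q=3
  k=3: a=6, p=67, q=20
  k=4: a=2, p=144, q=43
  k=5: a=1, p=211, q=63
  k=6: a=5, p=1199, q=358

1199/358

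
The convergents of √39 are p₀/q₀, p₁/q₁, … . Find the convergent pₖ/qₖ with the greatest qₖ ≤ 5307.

15294/2449

√39 = [6; 4, 12, …] (period length 2).
Convergents:
  p_0/q_0 = 6/1
  p_1/q_1 = 25/4
  p_2/q_2 = 306/49
  p_3/q_3 = 1249/200
  p_4/q_4 = 15294/2449
  p_5/q_5 = 62425/9996
q_4 = 2449 ≤ 5307 < 9996 = q_5, so the answer is 15294/2449.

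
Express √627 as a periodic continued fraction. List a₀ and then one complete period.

a₀ = ⌊√627⌋ = 25.
With m₀=0, d₀=1 and mₖ₊₁ = dₖaₖ − mₖ, dₖ₊₁ = (n − mₖ₊₁²)/dₖ, aₖ₊₁ = ⌊(a₀+mₖ₊₁)/dₖ₊₁⌋:
  k=1: m=25, d=2, a=25
  k=2: m=25, d=1, a=50
d=1 and a=2a₀=50 at k=2, so the next step gives (m, d) = (25, 2) again — its k=1 value — and the period has length 2.

[25; 25, 50]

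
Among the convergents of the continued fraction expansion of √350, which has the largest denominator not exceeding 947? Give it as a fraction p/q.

16931/905

√350 = [18; 1, 2, 2, 2, 1, 36, …] (period length 6).
Convergents:
  p_0/q_0 = 18/1
  p_1/q_1 = 19/1
  p_2/q_2 = 56/3
  p_3/q_3 = 131/7
  p_4/q_4 = 318/17
  p_5/q_5 = 449/24
  p_6/q_6 = 16482/881
  p_7/q_7 = 16931/905
  p_8/q_8 = 50344/2691
q_7 = 905 ≤ 947 < 2691 = q_8, so the answer is 16931/905.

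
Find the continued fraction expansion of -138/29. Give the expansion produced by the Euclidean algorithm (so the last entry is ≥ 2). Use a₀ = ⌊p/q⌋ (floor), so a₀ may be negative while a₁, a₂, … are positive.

-138 = -5*29 + 7
29 = 4*7 + 1
7 = 7*1 + 0  (stop)
So -138/29 = [-5; 4, 7].

[-5; 4, 7]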